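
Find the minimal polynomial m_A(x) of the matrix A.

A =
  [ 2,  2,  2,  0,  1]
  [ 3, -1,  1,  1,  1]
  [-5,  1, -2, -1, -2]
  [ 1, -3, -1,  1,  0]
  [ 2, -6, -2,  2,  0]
x^3

The characteristic polynomial is χ_A(x) = x^5, so the eigenvalues are known. The minimal polynomial is
  m_A(x) = Π_λ (x − λ)^{k_λ}
where k_λ is the size of the *largest* Jordan block for λ (equivalently, the smallest k with (A − λI)^k v = 0 for every generalised eigenvector v of λ).

  λ = 0: largest Jordan block has size 3, contributing (x − 0)^3

So m_A(x) = x^3 = x^3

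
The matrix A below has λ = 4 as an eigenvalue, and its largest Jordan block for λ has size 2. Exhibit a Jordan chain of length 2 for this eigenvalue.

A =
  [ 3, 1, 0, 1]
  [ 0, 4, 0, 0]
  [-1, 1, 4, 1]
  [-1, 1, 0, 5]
A Jordan chain for λ = 4 of length 2:
v_1 = (-1, 0, -1, -1)ᵀ
v_2 = (1, 0, 0, 0)ᵀ

Let N = A − (4)·I. We want v_2 with N^2 v_2 = 0 but N^1 v_2 ≠ 0; then v_{j-1} := N · v_j for j = 2, …, 2.

Pick v_2 = (1, 0, 0, 0)ᵀ.
Then v_1 = N · v_2 = (-1, 0, -1, -1)ᵀ.

Sanity check: (A − (4)·I) v_1 = (0, 0, 0, 0)ᵀ = 0. ✓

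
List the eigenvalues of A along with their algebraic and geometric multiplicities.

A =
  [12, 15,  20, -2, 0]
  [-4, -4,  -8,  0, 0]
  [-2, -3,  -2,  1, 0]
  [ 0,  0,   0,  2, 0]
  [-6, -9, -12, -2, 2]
λ = 2: alg = 5, geom = 3

Step 1 — factor the characteristic polynomial to read off the algebraic multiplicities:
  χ_A(x) = (x - 2)^5

Step 2 — compute geometric multiplicities via the rank-nullity identity g(λ) = n − rank(A − λI):
  rank(A − (2)·I) = 2, so dim ker(A − (2)·I) = n − 2 = 3

Summary:
  λ = 2: algebraic multiplicity = 5, geometric multiplicity = 3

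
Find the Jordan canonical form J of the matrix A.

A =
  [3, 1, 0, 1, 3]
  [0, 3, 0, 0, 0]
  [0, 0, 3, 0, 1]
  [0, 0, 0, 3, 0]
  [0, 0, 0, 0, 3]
J_2(3) ⊕ J_2(3) ⊕ J_1(3)

The characteristic polynomial is
  det(x·I − A) = x^5 - 15*x^4 + 90*x^3 - 270*x^2 + 405*x - 243 = (x - 3)^5

Eigenvalues and multiplicities (the geometric multiplicity of λ is n − rank(A − λI), which equals the number of Jordan blocks for λ):
  λ = 3: algebraic multiplicity = 5, geometric multiplicity = 3

Determining the block sizes for each eigenvalue:
  λ = 3: with am = 5 and gm = 3, the partition is not yet determined (e.g. several partitions of 5 into 3 parts exist). Let N = A − (3)·I. Computing rank(N^1) = 2, rank(N^2) = 0; the number of blocks of size ≥ j is rank(N^{j−1}) − rank(N^j), giving [3, 2]. So we have 2 block(s) of size 2, 1 block(s) of size 1 → block sizes [2, 2, 1]

Assembling the blocks gives a Jordan form
J =
  [3, 1, 0, 0, 0]
  [0, 3, 0, 0, 0]
  [0, 0, 3, 1, 0]
  [0, 0, 0, 3, 0]
  [0, 0, 0, 0, 3]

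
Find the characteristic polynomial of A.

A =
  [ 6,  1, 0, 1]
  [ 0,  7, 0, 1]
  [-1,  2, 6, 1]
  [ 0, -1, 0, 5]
x^4 - 24*x^3 + 216*x^2 - 864*x + 1296

Expanding det(x·I − A) (e.g. by cofactor expansion or by noting that A is similar to its Jordan form J, which has the same characteristic polynomial as A) gives
  χ_A(x) = x^4 - 24*x^3 + 216*x^2 - 864*x + 1296
which factors as (x - 6)^4. The eigenvalues (with algebraic multiplicities) are λ = 6 with multiplicity 4.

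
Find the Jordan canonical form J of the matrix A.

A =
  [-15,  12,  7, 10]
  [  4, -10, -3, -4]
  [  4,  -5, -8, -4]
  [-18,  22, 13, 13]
J_3(-5) ⊕ J_1(-5)

The characteristic polynomial is
  det(x·I − A) = x^4 + 20*x^3 + 150*x^2 + 500*x + 625 = (x + 5)^4

Eigenvalues and multiplicities (the geometric multiplicity of λ is n − rank(A − λI), which equals the number of Jordan blocks for λ):
  λ = -5: algebraic multiplicity = 4, geometric multiplicity = 2

Determining the block sizes for each eigenvalue:
  λ = -5: with am = 4 and gm = 2, the partition is not yet determined (e.g. several partitions of 4 into 2 parts exist). Let N = A − (-5)·I. Computing rank(N^1) = 2, rank(N^2) = 1, rank(N^3) = 0; the number of blocks of size ≥ j is rank(N^{j−1}) − rank(N^j), giving [2, 1, 1]. So we have 1 block(s) of size 3, 1 block(s) of size 1 → block sizes [3, 1]

Assembling the blocks gives a Jordan form
J =
  [-5,  1,  0,  0]
  [ 0, -5,  1,  0]
  [ 0,  0, -5,  0]
  [ 0,  0,  0, -5]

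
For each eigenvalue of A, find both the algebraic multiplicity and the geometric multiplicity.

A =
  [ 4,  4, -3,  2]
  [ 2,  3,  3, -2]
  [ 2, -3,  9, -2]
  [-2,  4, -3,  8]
λ = 6: alg = 4, geom = 2

Step 1 — factor the characteristic polynomial to read off the algebraic multiplicities:
  χ_A(x) = (x - 6)^4

Step 2 — compute geometric multiplicities via the rank-nullity identity g(λ) = n − rank(A − λI):
  rank(A − (6)·I) = 2, so dim ker(A − (6)·I) = n − 2 = 2

Summary:
  λ = 6: algebraic multiplicity = 4, geometric multiplicity = 2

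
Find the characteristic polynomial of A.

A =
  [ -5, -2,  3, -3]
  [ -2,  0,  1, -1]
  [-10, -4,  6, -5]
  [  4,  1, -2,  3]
x^4 - 4*x^3 + 6*x^2 - 4*x + 1

Expanding det(x·I − A) (e.g. by cofactor expansion or by noting that A is similar to its Jordan form J, which has the same characteristic polynomial as A) gives
  χ_A(x) = x^4 - 4*x^3 + 6*x^2 - 4*x + 1
which factors as (x - 1)^4. The eigenvalues (with algebraic multiplicities) are λ = 1 with multiplicity 4.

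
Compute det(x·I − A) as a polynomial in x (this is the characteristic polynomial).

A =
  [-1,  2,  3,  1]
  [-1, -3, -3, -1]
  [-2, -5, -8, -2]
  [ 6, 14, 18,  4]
x^4 + 8*x^3 + 24*x^2 + 32*x + 16

Expanding det(x·I − A) (e.g. by cofactor expansion or by noting that A is similar to its Jordan form J, which has the same characteristic polynomial as A) gives
  χ_A(x) = x^4 + 8*x^3 + 24*x^2 + 32*x + 16
which factors as (x + 2)^4. The eigenvalues (with algebraic multiplicities) are λ = -2 with multiplicity 4.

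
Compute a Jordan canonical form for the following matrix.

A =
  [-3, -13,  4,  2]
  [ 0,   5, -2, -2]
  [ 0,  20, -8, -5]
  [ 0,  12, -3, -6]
J_2(-3) ⊕ J_2(-3)

The characteristic polynomial is
  det(x·I − A) = x^4 + 12*x^3 + 54*x^2 + 108*x + 81 = (x + 3)^4

Eigenvalues and multiplicities (the geometric multiplicity of λ is n − rank(A − λI), which equals the number of Jordan blocks for λ):
  λ = -3: algebraic multiplicity = 4, geometric multiplicity = 2

Determining the block sizes for each eigenvalue:
  λ = -3: with am = 4 and gm = 2, the partition is not yet determined (e.g. several partitions of 4 into 2 parts exist). Let N = A − (-3)·I. Computing rank(N^1) = 2, rank(N^2) = 0; the number of blocks of size ≥ j is rank(N^{j−1}) − rank(N^j), giving [2, 2]. So we have 2 block(s) of size 2 → block sizes [2, 2]

Assembling the blocks gives a Jordan form
J =
  [-3,  1,  0,  0]
  [ 0, -3,  0,  0]
  [ 0,  0, -3,  1]
  [ 0,  0,  0, -3]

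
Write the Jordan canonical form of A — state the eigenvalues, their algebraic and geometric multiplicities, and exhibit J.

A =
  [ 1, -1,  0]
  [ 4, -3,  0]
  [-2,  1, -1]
J_2(-1) ⊕ J_1(-1)

The characteristic polynomial is
  det(x·I − A) = x^3 + 3*x^2 + 3*x + 1 = (x + 1)^3

Eigenvalues and multiplicities (the geometric multiplicity of λ is n − rank(A − λI), which equals the number of Jordan blocks for λ):
  λ = -1: algebraic multiplicity = 3, geometric multiplicity = 2

Determining the block sizes for each eigenvalue:
  λ = -1: 2 blocks summing to 3 forces exactly one block of size 2 and the rest size 1 → block sizes [2, 1]

Assembling the blocks gives a Jordan form
J =
  [-1,  1,  0]
  [ 0, -1,  0]
  [ 0,  0, -1]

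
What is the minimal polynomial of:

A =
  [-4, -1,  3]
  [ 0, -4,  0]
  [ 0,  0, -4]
x^2 + 8*x + 16

The characteristic polynomial is χ_A(x) = (x + 4)^3, so the eigenvalues are known. The minimal polynomial is
  m_A(x) = Π_λ (x − λ)^{k_λ}
where k_λ is the size of the *largest* Jordan block for λ (equivalently, the smallest k with (A − λI)^k v = 0 for every generalised eigenvector v of λ).

  λ = -4: largest Jordan block has size 2, contributing (x + 4)^2

So m_A(x) = (x + 4)^2 = x^2 + 8*x + 16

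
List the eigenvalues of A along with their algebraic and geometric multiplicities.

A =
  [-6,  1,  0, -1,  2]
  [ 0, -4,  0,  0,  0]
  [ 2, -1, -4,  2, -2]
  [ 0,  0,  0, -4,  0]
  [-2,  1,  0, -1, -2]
λ = -4: alg = 5, geom = 3

Step 1 — factor the characteristic polynomial to read off the algebraic multiplicities:
  χ_A(x) = (x + 4)^5

Step 2 — compute geometric multiplicities via the rank-nullity identity g(λ) = n − rank(A − λI):
  rank(A − (-4)·I) = 2, so dim ker(A − (-4)·I) = n − 2 = 3

Summary:
  λ = -4: algebraic multiplicity = 5, geometric multiplicity = 3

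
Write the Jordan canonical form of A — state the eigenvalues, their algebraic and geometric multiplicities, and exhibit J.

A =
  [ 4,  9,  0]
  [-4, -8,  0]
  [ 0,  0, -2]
J_2(-2) ⊕ J_1(-2)

The characteristic polynomial is
  det(x·I − A) = x^3 + 6*x^2 + 12*x + 8 = (x + 2)^3

Eigenvalues and multiplicities (the geometric multiplicity of λ is n − rank(A − λI), which equals the number of Jordan blocks for λ):
  λ = -2: algebraic multiplicity = 3, geometric multiplicity = 2

Determining the block sizes for each eigenvalue:
  λ = -2: 2 blocks summing to 3 forces exactly one block of size 2 and the rest size 1 → block sizes [2, 1]

Assembling the blocks gives a Jordan form
J =
  [-2,  1,  0]
  [ 0, -2,  0]
  [ 0,  0, -2]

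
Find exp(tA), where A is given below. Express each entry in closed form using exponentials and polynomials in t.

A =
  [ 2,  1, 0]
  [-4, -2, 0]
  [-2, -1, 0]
e^{tA} =
  [2*t + 1, t, 0]
  [-4*t, 1 - 2*t, 0]
  [-2*t, -t, 1]

Strategy: write A = P · J · P⁻¹ where J is a Jordan canonical form, so e^{tA} = P · e^{tJ} · P⁻¹, and e^{tJ} can be computed block-by-block.

A has Jordan form
J =
  [0, 1, 0]
  [0, 0, 0]
  [0, 0, 0]
(up to reordering of blocks).

Per-block formulas:
  For a 1×1 block at λ = 0: exp(t · [0]) = [e^(0t)].
  For a 2×2 Jordan block J_2(0): exp(t · J_2(0)) = e^(0t)·(I + t·N), where N is the 2×2 nilpotent shift.

After assembling e^{tJ} and conjugating by P, we get:

e^{tA} =
  [2*t + 1, t, 0]
  [-4*t, 1 - 2*t, 0]
  [-2*t, -t, 1]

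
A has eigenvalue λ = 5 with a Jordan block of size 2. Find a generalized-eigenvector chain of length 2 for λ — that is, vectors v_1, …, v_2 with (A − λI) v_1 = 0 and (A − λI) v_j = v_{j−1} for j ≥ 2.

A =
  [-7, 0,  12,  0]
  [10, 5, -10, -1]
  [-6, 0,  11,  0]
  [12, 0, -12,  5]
A Jordan chain for λ = 5 of length 2:
v_1 = (0, -1, 0, 0)ᵀ
v_2 = (0, 0, 0, 1)ᵀ

Let N = A − (5)·I. We want v_2 with N^2 v_2 = 0 but N^1 v_2 ≠ 0; then v_{j-1} := N · v_j for j = 2, …, 2.

Pick v_2 = (0, 0, 0, 1)ᵀ.
Then v_1 = N · v_2 = (0, -1, 0, 0)ᵀ.

Sanity check: (A − (5)·I) v_1 = (0, 0, 0, 0)ᵀ = 0. ✓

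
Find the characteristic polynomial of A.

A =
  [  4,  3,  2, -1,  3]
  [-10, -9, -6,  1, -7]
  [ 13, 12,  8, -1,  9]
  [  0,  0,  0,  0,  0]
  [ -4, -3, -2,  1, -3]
x^5

Expanding det(x·I − A) (e.g. by cofactor expansion or by noting that A is similar to its Jordan form J, which has the same characteristic polynomial as A) gives
  χ_A(x) = x^5
which factors as x^5. The eigenvalues (with algebraic multiplicities) are λ = 0 with multiplicity 5.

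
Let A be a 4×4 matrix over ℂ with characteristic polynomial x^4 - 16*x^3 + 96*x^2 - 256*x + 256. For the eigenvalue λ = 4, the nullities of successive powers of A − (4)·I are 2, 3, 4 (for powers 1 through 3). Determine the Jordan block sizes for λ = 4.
Block sizes for λ = 4: [3, 1]

From the dimensions of kernels of powers, the number of Jordan blocks of size at least j is d_j − d_{j−1} where d_j = dim ker(N^j) (with d_0 = 0). Computing the differences gives [2, 1, 1].
The number of blocks of size exactly k is (#blocks of size ≥ k) − (#blocks of size ≥ k + 1), so the partition is: 1 block(s) of size 1, 1 block(s) of size 3.
In nonincreasing order the block sizes are [3, 1].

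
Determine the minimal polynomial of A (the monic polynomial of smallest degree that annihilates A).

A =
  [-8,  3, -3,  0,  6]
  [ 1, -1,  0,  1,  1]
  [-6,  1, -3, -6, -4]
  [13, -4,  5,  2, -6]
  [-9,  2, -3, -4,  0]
x^3 + 6*x^2 + 12*x + 8

The characteristic polynomial is χ_A(x) = (x + 2)^5, so the eigenvalues are known. The minimal polynomial is
  m_A(x) = Π_λ (x − λ)^{k_λ}
where k_λ is the size of the *largest* Jordan block for λ (equivalently, the smallest k with (A − λI)^k v = 0 for every generalised eigenvector v of λ).

  λ = -2: largest Jordan block has size 3, contributing (x + 2)^3

So m_A(x) = (x + 2)^3 = x^3 + 6*x^2 + 12*x + 8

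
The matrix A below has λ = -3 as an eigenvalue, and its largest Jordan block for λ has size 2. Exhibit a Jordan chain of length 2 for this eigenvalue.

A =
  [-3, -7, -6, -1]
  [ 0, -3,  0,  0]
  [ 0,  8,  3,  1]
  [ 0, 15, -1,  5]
A Jordan chain for λ = -3 of length 2:
v_1 = (1, 0, 0, 0)ᵀ
v_2 = (0, 1, -1, -2)ᵀ

Let N = A − (-3)·I. We want v_2 with N^2 v_2 = 0 but N^1 v_2 ≠ 0; then v_{j-1} := N · v_j for j = 2, …, 2.

Pick v_2 = (0, 1, -1, -2)ᵀ.
Then v_1 = N · v_2 = (1, 0, 0, 0)ᵀ.

Sanity check: (A − (-3)·I) v_1 = (0, 0, 0, 0)ᵀ = 0. ✓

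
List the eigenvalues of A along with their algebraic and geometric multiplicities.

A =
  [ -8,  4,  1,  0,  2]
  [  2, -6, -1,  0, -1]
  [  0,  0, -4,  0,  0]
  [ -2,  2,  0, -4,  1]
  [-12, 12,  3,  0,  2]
λ = -4: alg = 5, geom = 3

Step 1 — factor the characteristic polynomial to read off the algebraic multiplicities:
  χ_A(x) = (x + 4)^5

Step 2 — compute geometric multiplicities via the rank-nullity identity g(λ) = n − rank(A − λI):
  rank(A − (-4)·I) = 2, so dim ker(A − (-4)·I) = n − 2 = 3

Summary:
  λ = -4: algebraic multiplicity = 5, geometric multiplicity = 3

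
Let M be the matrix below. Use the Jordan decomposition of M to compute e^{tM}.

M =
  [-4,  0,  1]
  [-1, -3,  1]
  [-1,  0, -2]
e^{tM} =
  [-t*exp(-3*t) + exp(-3*t), 0, t*exp(-3*t)]
  [-t*exp(-3*t), exp(-3*t), t*exp(-3*t)]
  [-t*exp(-3*t), 0, t*exp(-3*t) + exp(-3*t)]

Strategy: write M = P · J · P⁻¹ where J is a Jordan canonical form, so e^{tM} = P · e^{tJ} · P⁻¹, and e^{tJ} can be computed block-by-block.

M has Jordan form
J =
  [-3,  1,  0]
  [ 0, -3,  0]
  [ 0,  0, -3]
(up to reordering of blocks).

Per-block formulas:
  For a 1×1 block at λ = -3: exp(t · [-3]) = [e^(-3t)].
  For a 2×2 Jordan block J_2(-3): exp(t · J_2(-3)) = e^(-3t)·(I + t·N), where N is the 2×2 nilpotent shift.

After assembling e^{tJ} and conjugating by P, we get:

e^{tM} =
  [-t*exp(-3*t) + exp(-3*t), 0, t*exp(-3*t)]
  [-t*exp(-3*t), exp(-3*t), t*exp(-3*t)]
  [-t*exp(-3*t), 0, t*exp(-3*t) + exp(-3*t)]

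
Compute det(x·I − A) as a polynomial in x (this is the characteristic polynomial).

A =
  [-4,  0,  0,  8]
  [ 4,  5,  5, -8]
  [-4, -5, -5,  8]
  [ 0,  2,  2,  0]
x^4 + 4*x^3

Expanding det(x·I − A) (e.g. by cofactor expansion or by noting that A is similar to its Jordan form J, which has the same characteristic polynomial as A) gives
  χ_A(x) = x^4 + 4*x^3
which factors as x^3*(x + 4). The eigenvalues (with algebraic multiplicities) are λ = -4 with multiplicity 1, λ = 0 with multiplicity 3.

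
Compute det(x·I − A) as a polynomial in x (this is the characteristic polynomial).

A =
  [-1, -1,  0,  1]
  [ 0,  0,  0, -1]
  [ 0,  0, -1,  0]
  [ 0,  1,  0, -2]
x^4 + 4*x^3 + 6*x^2 + 4*x + 1

Expanding det(x·I − A) (e.g. by cofactor expansion or by noting that A is similar to its Jordan form J, which has the same characteristic polynomial as A) gives
  χ_A(x) = x^4 + 4*x^3 + 6*x^2 + 4*x + 1
which factors as (x + 1)^4. The eigenvalues (with algebraic multiplicities) are λ = -1 with multiplicity 4.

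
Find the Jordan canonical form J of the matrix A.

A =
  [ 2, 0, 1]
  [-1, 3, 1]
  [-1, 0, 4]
J_2(3) ⊕ J_1(3)

The characteristic polynomial is
  det(x·I − A) = x^3 - 9*x^2 + 27*x - 27 = (x - 3)^3

Eigenvalues and multiplicities (the geometric multiplicity of λ is n − rank(A − λI), which equals the number of Jordan blocks for λ):
  λ = 3: algebraic multiplicity = 3, geometric multiplicity = 2

Determining the block sizes for each eigenvalue:
  λ = 3: 2 blocks summing to 3 forces exactly one block of size 2 and the rest size 1 → block sizes [2, 1]

Assembling the blocks gives a Jordan form
J =
  [3, 1, 0]
  [0, 3, 0]
  [0, 0, 3]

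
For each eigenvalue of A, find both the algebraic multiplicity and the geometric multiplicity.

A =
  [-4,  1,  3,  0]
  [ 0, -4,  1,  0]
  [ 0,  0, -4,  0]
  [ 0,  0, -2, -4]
λ = -4: alg = 4, geom = 2

Step 1 — factor the characteristic polynomial to read off the algebraic multiplicities:
  χ_A(x) = (x + 4)^4

Step 2 — compute geometric multiplicities via the rank-nullity identity g(λ) = n − rank(A − λI):
  rank(A − (-4)·I) = 2, so dim ker(A − (-4)·I) = n − 2 = 2

Summary:
  λ = -4: algebraic multiplicity = 4, geometric multiplicity = 2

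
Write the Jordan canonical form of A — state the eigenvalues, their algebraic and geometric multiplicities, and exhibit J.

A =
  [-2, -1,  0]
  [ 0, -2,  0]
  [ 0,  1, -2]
J_2(-2) ⊕ J_1(-2)

The characteristic polynomial is
  det(x·I − A) = x^3 + 6*x^2 + 12*x + 8 = (x + 2)^3

Eigenvalues and multiplicities (the geometric multiplicity of λ is n − rank(A − λI), which equals the number of Jordan blocks for λ):
  λ = -2: algebraic multiplicity = 3, geometric multiplicity = 2

Determining the block sizes for each eigenvalue:
  λ = -2: 2 blocks summing to 3 forces exactly one block of size 2 and the rest size 1 → block sizes [2, 1]

Assembling the blocks gives a Jordan form
J =
  [-2,  1,  0]
  [ 0, -2,  0]
  [ 0,  0, -2]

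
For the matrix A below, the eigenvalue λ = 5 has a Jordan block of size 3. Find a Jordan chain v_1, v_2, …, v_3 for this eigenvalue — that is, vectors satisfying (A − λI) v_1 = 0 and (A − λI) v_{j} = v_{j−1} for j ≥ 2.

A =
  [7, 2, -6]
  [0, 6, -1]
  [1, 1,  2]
A Jordan chain for λ = 5 of length 3:
v_1 = (-2, -1, -1)ᵀ
v_2 = (2, 0, 1)ᵀ
v_3 = (1, 0, 0)ᵀ

Let N = A − (5)·I. We want v_3 with N^3 v_3 = 0 but N^2 v_3 ≠ 0; then v_{j-1} := N · v_j for j = 3, …, 2.

Pick v_3 = (1, 0, 0)ᵀ.
Then v_2 = N · v_3 = (2, 0, 1)ᵀ.
Then v_1 = N · v_2 = (-2, -1, -1)ᵀ.

Sanity check: (A − (5)·I) v_1 = (0, 0, 0)ᵀ = 0. ✓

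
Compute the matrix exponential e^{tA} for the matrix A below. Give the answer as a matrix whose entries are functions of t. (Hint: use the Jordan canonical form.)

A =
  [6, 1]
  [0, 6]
e^{tA} =
  [exp(6*t), t*exp(6*t)]
  [0, exp(6*t)]

Strategy: write A = P · J · P⁻¹ where J is a Jordan canonical form, so e^{tA} = P · e^{tJ} · P⁻¹, and e^{tJ} can be computed block-by-block.

A has Jordan form
J =
  [6, 1]
  [0, 6]
(up to reordering of blocks).

Per-block formulas:
  For a 2×2 Jordan block J_2(6): exp(t · J_2(6)) = e^(6t)·(I + t·N), where N is the 2×2 nilpotent shift.

After assembling e^{tJ} and conjugating by P, we get:

e^{tA} =
  [exp(6*t), t*exp(6*t)]
  [0, exp(6*t)]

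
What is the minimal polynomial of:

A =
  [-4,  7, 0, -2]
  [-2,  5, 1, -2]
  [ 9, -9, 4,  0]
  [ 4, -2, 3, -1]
x^3 - 3*x^2 + 3*x - 1

The characteristic polynomial is χ_A(x) = (x - 1)^4, so the eigenvalues are known. The minimal polynomial is
  m_A(x) = Π_λ (x − λ)^{k_λ}
where k_λ is the size of the *largest* Jordan block for λ (equivalently, the smallest k with (A − λI)^k v = 0 for every generalised eigenvector v of λ).

  λ = 1: largest Jordan block has size 3, contributing (x − 1)^3

So m_A(x) = (x - 1)^3 = x^3 - 3*x^2 + 3*x - 1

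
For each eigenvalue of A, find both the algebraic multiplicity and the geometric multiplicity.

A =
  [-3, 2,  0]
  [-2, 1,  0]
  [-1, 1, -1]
λ = -1: alg = 3, geom = 2

Step 1 — factor the characteristic polynomial to read off the algebraic multiplicities:
  χ_A(x) = (x + 1)^3

Step 2 — compute geometric multiplicities via the rank-nullity identity g(λ) = n − rank(A − λI):
  rank(A − (-1)·I) = 1, so dim ker(A − (-1)·I) = n − 1 = 2

Summary:
  λ = -1: algebraic multiplicity = 3, geometric multiplicity = 2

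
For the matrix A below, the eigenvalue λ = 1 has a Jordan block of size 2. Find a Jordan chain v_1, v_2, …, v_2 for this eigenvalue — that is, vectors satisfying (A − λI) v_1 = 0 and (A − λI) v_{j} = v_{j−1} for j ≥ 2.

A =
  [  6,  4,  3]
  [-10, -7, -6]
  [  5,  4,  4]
A Jordan chain for λ = 1 of length 2:
v_1 = (5, -10, 5)ᵀ
v_2 = (1, 0, 0)ᵀ

Let N = A − (1)·I. We want v_2 with N^2 v_2 = 0 but N^1 v_2 ≠ 0; then v_{j-1} := N · v_j for j = 2, …, 2.

Pick v_2 = (1, 0, 0)ᵀ.
Then v_1 = N · v_2 = (5, -10, 5)ᵀ.

Sanity check: (A − (1)·I) v_1 = (0, 0, 0)ᵀ = 0. ✓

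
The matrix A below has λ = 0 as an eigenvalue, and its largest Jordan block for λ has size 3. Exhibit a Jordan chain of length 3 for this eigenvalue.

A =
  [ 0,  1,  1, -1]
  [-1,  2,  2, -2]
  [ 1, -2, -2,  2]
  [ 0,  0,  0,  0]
A Jordan chain for λ = 0 of length 3:
v_1 = (0, -1, 1, 0)ᵀ
v_2 = (1, 2, -2, 0)ᵀ
v_3 = (0, 1, 0, 0)ᵀ

Let N = A − (0)·I. We want v_3 with N^3 v_3 = 0 but N^2 v_3 ≠ 0; then v_{j-1} := N · v_j for j = 3, …, 2.

Pick v_3 = (0, 1, 0, 0)ᵀ.
Then v_2 = N · v_3 = (1, 2, -2, 0)ᵀ.
Then v_1 = N · v_2 = (0, -1, 1, 0)ᵀ.

Sanity check: (A − (0)·I) v_1 = (0, 0, 0, 0)ᵀ = 0. ✓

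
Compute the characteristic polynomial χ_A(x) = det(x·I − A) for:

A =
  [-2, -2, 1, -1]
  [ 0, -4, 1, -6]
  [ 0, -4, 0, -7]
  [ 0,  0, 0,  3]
x^4 + 3*x^3 - 6*x^2 - 28*x - 24

Expanding det(x·I − A) (e.g. by cofactor expansion or by noting that A is similar to its Jordan form J, which has the same characteristic polynomial as A) gives
  χ_A(x) = x^4 + 3*x^3 - 6*x^2 - 28*x - 24
which factors as (x - 3)*(x + 2)^3. The eigenvalues (with algebraic multiplicities) are λ = -2 with multiplicity 3, λ = 3 with multiplicity 1.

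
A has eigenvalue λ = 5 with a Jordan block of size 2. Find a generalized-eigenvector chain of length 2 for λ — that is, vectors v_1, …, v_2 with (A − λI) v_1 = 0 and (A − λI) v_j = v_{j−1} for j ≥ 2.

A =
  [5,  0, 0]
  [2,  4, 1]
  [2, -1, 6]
A Jordan chain for λ = 5 of length 2:
v_1 = (0, 2, 2)ᵀ
v_2 = (1, 0, 0)ᵀ

Let N = A − (5)·I. We want v_2 with N^2 v_2 = 0 but N^1 v_2 ≠ 0; then v_{j-1} := N · v_j for j = 2, …, 2.

Pick v_2 = (1, 0, 0)ᵀ.
Then v_1 = N · v_2 = (0, 2, 2)ᵀ.

Sanity check: (A − (5)·I) v_1 = (0, 0, 0)ᵀ = 0. ✓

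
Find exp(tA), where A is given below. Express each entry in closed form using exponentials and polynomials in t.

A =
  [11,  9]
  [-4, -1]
e^{tA} =
  [6*t*exp(5*t) + exp(5*t), 9*t*exp(5*t)]
  [-4*t*exp(5*t), -6*t*exp(5*t) + exp(5*t)]

Strategy: write A = P · J · P⁻¹ where J is a Jordan canonical form, so e^{tA} = P · e^{tJ} · P⁻¹, and e^{tJ} can be computed block-by-block.

A has Jordan form
J =
  [5, 1]
  [0, 5]
(up to reordering of blocks).

Per-block formulas:
  For a 2×2 Jordan block J_2(5): exp(t · J_2(5)) = e^(5t)·(I + t·N), where N is the 2×2 nilpotent shift.

After assembling e^{tJ} and conjugating by P, we get:

e^{tA} =
  [6*t*exp(5*t) + exp(5*t), 9*t*exp(5*t)]
  [-4*t*exp(5*t), -6*t*exp(5*t) + exp(5*t)]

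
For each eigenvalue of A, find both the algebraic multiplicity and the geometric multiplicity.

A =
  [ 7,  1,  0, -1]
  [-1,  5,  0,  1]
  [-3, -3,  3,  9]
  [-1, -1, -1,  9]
λ = 6: alg = 4, geom = 2

Step 1 — factor the characteristic polynomial to read off the algebraic multiplicities:
  χ_A(x) = (x - 6)^4

Step 2 — compute geometric multiplicities via the rank-nullity identity g(λ) = n − rank(A − λI):
  rank(A − (6)·I) = 2, so dim ker(A − (6)·I) = n − 2 = 2

Summary:
  λ = 6: algebraic multiplicity = 4, geometric multiplicity = 2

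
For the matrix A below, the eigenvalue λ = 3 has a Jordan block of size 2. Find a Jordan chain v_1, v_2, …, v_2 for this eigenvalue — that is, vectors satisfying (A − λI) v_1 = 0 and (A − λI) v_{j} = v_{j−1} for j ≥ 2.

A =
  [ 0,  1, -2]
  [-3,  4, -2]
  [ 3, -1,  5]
A Jordan chain for λ = 3 of length 2:
v_1 = (-3, -3, 3)ᵀ
v_2 = (1, 0, 0)ᵀ

Let N = A − (3)·I. We want v_2 with N^2 v_2 = 0 but N^1 v_2 ≠ 0; then v_{j-1} := N · v_j for j = 2, …, 2.

Pick v_2 = (1, 0, 0)ᵀ.
Then v_1 = N · v_2 = (-3, -3, 3)ᵀ.

Sanity check: (A − (3)·I) v_1 = (0, 0, 0)ᵀ = 0. ✓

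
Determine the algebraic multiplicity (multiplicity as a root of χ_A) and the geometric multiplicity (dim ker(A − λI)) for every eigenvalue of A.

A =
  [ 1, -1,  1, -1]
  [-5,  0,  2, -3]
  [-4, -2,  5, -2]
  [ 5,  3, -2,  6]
λ = 3: alg = 4, geom = 2

Step 1 — factor the characteristic polynomial to read off the algebraic multiplicities:
  χ_A(x) = (x - 3)^4

Step 2 — compute geometric multiplicities via the rank-nullity identity g(λ) = n − rank(A − λI):
  rank(A − (3)·I) = 2, so dim ker(A − (3)·I) = n − 2 = 2

Summary:
  λ = 3: algebraic multiplicity = 4, geometric multiplicity = 2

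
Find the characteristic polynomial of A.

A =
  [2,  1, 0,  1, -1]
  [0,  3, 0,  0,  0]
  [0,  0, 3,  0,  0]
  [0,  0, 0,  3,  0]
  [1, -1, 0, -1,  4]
x^5 - 15*x^4 + 90*x^3 - 270*x^2 + 405*x - 243

Expanding det(x·I − A) (e.g. by cofactor expansion or by noting that A is similar to its Jordan form J, which has the same characteristic polynomial as A) gives
  χ_A(x) = x^5 - 15*x^4 + 90*x^3 - 270*x^2 + 405*x - 243
which factors as (x - 3)^5. The eigenvalues (with algebraic multiplicities) are λ = 3 with multiplicity 5.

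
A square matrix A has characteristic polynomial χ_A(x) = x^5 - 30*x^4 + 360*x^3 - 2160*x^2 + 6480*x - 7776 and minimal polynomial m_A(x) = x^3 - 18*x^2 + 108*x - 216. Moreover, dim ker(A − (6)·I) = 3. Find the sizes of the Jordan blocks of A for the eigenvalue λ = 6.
Block sizes for λ = 6: [3, 1, 1]

Step 1 — from the characteristic polynomial, algebraic multiplicity of λ = 6 is 5. From dim ker(A − (6)·I) = 3, there are exactly 3 Jordan blocks for λ = 6.
Step 2 — from the minimal polynomial, the factor (x − 6)^3 tells us the largest block for λ = 6 has size 3.
Step 3 — with total size 5, 3 blocks, and largest block 3, the block sizes (in nonincreasing order) are [3, 1, 1].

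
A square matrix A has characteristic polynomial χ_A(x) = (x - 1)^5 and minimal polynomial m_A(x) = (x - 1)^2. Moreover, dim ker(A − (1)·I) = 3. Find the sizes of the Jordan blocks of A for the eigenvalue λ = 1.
Block sizes for λ = 1: [2, 2, 1]

Step 1 — from the characteristic polynomial, algebraic multiplicity of λ = 1 is 5. From dim ker(A − (1)·I) = 3, there are exactly 3 Jordan blocks for λ = 1.
Step 2 — from the minimal polynomial, the factor (x − 1)^2 tells us the largest block for λ = 1 has size 2.
Step 3 — with total size 5, 3 blocks, and largest block 2, the block sizes (in nonincreasing order) are [2, 2, 1].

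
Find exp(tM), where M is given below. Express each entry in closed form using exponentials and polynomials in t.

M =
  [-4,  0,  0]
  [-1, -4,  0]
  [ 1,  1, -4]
e^{tM} =
  [exp(-4*t), 0, 0]
  [-t*exp(-4*t), exp(-4*t), 0]
  [-t^2*exp(-4*t)/2 + t*exp(-4*t), t*exp(-4*t), exp(-4*t)]

Strategy: write M = P · J · P⁻¹ where J is a Jordan canonical form, so e^{tM} = P · e^{tJ} · P⁻¹, and e^{tJ} can be computed block-by-block.

M has Jordan form
J =
  [-4,  1,  0]
  [ 0, -4,  1]
  [ 0,  0, -4]
(up to reordering of blocks).

Per-block formulas:
  For a 3×3 Jordan block J_3(-4): exp(t · J_3(-4)) = e^(-4t)·(I + t·N + (t^2/2)·N^2), where N is the 3×3 nilpotent shift.

After assembling e^{tJ} and conjugating by P, we get:

e^{tM} =
  [exp(-4*t), 0, 0]
  [-t*exp(-4*t), exp(-4*t), 0]
  [-t^2*exp(-4*t)/2 + t*exp(-4*t), t*exp(-4*t), exp(-4*t)]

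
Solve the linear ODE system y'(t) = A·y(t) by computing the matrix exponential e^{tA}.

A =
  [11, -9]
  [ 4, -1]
e^{tA} =
  [6*t*exp(5*t) + exp(5*t), -9*t*exp(5*t)]
  [4*t*exp(5*t), -6*t*exp(5*t) + exp(5*t)]

Strategy: write A = P · J · P⁻¹ where J is a Jordan canonical form, so e^{tA} = P · e^{tJ} · P⁻¹, and e^{tJ} can be computed block-by-block.

A has Jordan form
J =
  [5, 1]
  [0, 5]
(up to reordering of blocks).

Per-block formulas:
  For a 2×2 Jordan block J_2(5): exp(t · J_2(5)) = e^(5t)·(I + t·N), where N is the 2×2 nilpotent shift.

After assembling e^{tJ} and conjugating by P, we get:

e^{tA} =
  [6*t*exp(5*t) + exp(5*t), -9*t*exp(5*t)]
  [4*t*exp(5*t), -6*t*exp(5*t) + exp(5*t)]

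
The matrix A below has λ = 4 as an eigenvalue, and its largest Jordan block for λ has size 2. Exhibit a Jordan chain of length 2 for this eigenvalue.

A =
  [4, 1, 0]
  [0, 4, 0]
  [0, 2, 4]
A Jordan chain for λ = 4 of length 2:
v_1 = (1, 0, 2)ᵀ
v_2 = (0, 1, 0)ᵀ

Let N = A − (4)·I. We want v_2 with N^2 v_2 = 0 but N^1 v_2 ≠ 0; then v_{j-1} := N · v_j for j = 2, …, 2.

Pick v_2 = (0, 1, 0)ᵀ.
Then v_1 = N · v_2 = (1, 0, 2)ᵀ.

Sanity check: (A − (4)·I) v_1 = (0, 0, 0)ᵀ = 0. ✓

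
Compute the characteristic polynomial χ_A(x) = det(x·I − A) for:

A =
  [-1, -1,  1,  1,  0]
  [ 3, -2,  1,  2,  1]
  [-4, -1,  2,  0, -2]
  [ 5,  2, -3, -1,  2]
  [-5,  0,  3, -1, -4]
x^5 + 6*x^4 + 12*x^3 + 8*x^2

Expanding det(x·I − A) (e.g. by cofactor expansion or by noting that A is similar to its Jordan form J, which has the same characteristic polynomial as A) gives
  χ_A(x) = x^5 + 6*x^4 + 12*x^3 + 8*x^2
which factors as x^2*(x + 2)^3. The eigenvalues (with algebraic multiplicities) are λ = -2 with multiplicity 3, λ = 0 with multiplicity 2.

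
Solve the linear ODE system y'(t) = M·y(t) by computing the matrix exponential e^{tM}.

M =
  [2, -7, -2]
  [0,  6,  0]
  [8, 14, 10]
e^{tM} =
  [-4*t*exp(6*t) + exp(6*t), -7*t*exp(6*t), -2*t*exp(6*t)]
  [0, exp(6*t), 0]
  [8*t*exp(6*t), 14*t*exp(6*t), 4*t*exp(6*t) + exp(6*t)]

Strategy: write M = P · J · P⁻¹ where J is a Jordan canonical form, so e^{tM} = P · e^{tJ} · P⁻¹, and e^{tJ} can be computed block-by-block.

M has Jordan form
J =
  [6, 1, 0]
  [0, 6, 0]
  [0, 0, 6]
(up to reordering of blocks).

Per-block formulas:
  For a 2×2 Jordan block J_2(6): exp(t · J_2(6)) = e^(6t)·(I + t·N), where N is the 2×2 nilpotent shift.
  For a 1×1 block at λ = 6: exp(t · [6]) = [e^(6t)].

After assembling e^{tJ} and conjugating by P, we get:

e^{tM} =
  [-4*t*exp(6*t) + exp(6*t), -7*t*exp(6*t), -2*t*exp(6*t)]
  [0, exp(6*t), 0]
  [8*t*exp(6*t), 14*t*exp(6*t), 4*t*exp(6*t) + exp(6*t)]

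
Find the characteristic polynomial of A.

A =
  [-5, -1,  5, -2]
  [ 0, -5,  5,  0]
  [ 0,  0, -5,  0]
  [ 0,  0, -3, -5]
x^4 + 20*x^3 + 150*x^2 + 500*x + 625

Expanding det(x·I − A) (e.g. by cofactor expansion or by noting that A is similar to its Jordan form J, which has the same characteristic polynomial as A) gives
  χ_A(x) = x^4 + 20*x^3 + 150*x^2 + 500*x + 625
which factors as (x + 5)^4. The eigenvalues (with algebraic multiplicities) are λ = -5 with multiplicity 4.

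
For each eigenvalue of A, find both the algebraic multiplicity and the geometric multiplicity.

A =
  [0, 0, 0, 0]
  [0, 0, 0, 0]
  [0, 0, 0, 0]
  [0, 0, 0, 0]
λ = 0: alg = 4, geom = 4

Step 1 — factor the characteristic polynomial to read off the algebraic multiplicities:
  χ_A(x) = x^4

Step 2 — compute geometric multiplicities via the rank-nullity identity g(λ) = n − rank(A − λI):
  rank(A − (0)·I) = 0, so dim ker(A − (0)·I) = n − 0 = 4

Summary:
  λ = 0: algebraic multiplicity = 4, geometric multiplicity = 4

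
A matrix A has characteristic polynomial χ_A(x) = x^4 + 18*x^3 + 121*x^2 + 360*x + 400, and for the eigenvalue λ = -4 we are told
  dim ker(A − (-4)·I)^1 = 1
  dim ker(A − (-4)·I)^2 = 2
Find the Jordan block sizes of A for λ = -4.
Block sizes for λ = -4: [2]

From the dimensions of kernels of powers, the number of Jordan blocks of size at least j is d_j − d_{j−1} where d_j = dim ker(N^j) (with d_0 = 0). Computing the differences gives [1, 1].
The number of blocks of size exactly k is (#blocks of size ≥ k) − (#blocks of size ≥ k + 1), so the partition is: 1 block(s) of size 2.
In nonincreasing order the block sizes are [2].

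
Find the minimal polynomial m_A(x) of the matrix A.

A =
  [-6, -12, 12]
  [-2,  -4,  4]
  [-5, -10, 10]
x^2

The characteristic polynomial is χ_A(x) = x^3, so the eigenvalues are known. The minimal polynomial is
  m_A(x) = Π_λ (x − λ)^{k_λ}
where k_λ is the size of the *largest* Jordan block for λ (equivalently, the smallest k with (A − λI)^k v = 0 for every generalised eigenvector v of λ).

  λ = 0: largest Jordan block has size 2, contributing (x − 0)^2

So m_A(x) = x^2 = x^2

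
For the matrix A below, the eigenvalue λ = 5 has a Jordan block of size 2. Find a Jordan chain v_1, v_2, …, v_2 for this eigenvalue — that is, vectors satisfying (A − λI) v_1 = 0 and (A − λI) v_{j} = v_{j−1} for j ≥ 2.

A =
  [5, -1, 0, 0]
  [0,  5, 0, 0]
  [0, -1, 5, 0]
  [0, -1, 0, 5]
A Jordan chain for λ = 5 of length 2:
v_1 = (-1, 0, -1, -1)ᵀ
v_2 = (0, 1, 0, 0)ᵀ

Let N = A − (5)·I. We want v_2 with N^2 v_2 = 0 but N^1 v_2 ≠ 0; then v_{j-1} := N · v_j for j = 2, …, 2.

Pick v_2 = (0, 1, 0, 0)ᵀ.
Then v_1 = N · v_2 = (-1, 0, -1, -1)ᵀ.

Sanity check: (A − (5)·I) v_1 = (0, 0, 0, 0)ᵀ = 0. ✓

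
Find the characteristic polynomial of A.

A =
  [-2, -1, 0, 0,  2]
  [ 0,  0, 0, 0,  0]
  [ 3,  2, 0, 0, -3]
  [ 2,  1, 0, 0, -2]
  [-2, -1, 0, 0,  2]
x^5

Expanding det(x·I − A) (e.g. by cofactor expansion or by noting that A is similar to its Jordan form J, which has the same characteristic polynomial as A) gives
  χ_A(x) = x^5
which factors as x^5. The eigenvalues (with algebraic multiplicities) are λ = 0 with multiplicity 5.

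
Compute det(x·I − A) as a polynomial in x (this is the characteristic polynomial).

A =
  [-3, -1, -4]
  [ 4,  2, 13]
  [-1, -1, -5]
x^3 + 6*x^2 + 12*x + 8

Expanding det(x·I − A) (e.g. by cofactor expansion or by noting that A is similar to its Jordan form J, which has the same characteristic polynomial as A) gives
  χ_A(x) = x^3 + 6*x^2 + 12*x + 8
which factors as (x + 2)^3. The eigenvalues (with algebraic multiplicities) are λ = -2 with multiplicity 3.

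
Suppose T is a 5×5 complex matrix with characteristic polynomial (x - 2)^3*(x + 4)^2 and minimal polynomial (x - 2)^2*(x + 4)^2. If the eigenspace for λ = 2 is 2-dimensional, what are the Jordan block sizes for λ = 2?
Block sizes for λ = 2: [2, 1]

Step 1 — from the characteristic polynomial, algebraic multiplicity of λ = 2 is 3. From dim ker(T − (2)·I) = 2, there are exactly 2 Jordan blocks for λ = 2.
Step 2 — from the minimal polynomial, the factor (x − 2)^2 tells us the largest block for λ = 2 has size 2.
Step 3 — with total size 3, 2 blocks, and largest block 2, the block sizes (in nonincreasing order) are [2, 1].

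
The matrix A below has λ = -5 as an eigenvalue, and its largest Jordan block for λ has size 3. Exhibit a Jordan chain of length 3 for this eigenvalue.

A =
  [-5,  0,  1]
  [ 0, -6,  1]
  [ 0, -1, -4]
A Jordan chain for λ = -5 of length 3:
v_1 = (-1, 0, 0)ᵀ
v_2 = (0, -1, -1)ᵀ
v_3 = (0, 1, 0)ᵀ

Let N = A − (-5)·I. We want v_3 with N^3 v_3 = 0 but N^2 v_3 ≠ 0; then v_{j-1} := N · v_j for j = 3, …, 2.

Pick v_3 = (0, 1, 0)ᵀ.
Then v_2 = N · v_3 = (0, -1, -1)ᵀ.
Then v_1 = N · v_2 = (-1, 0, 0)ᵀ.

Sanity check: (A − (-5)·I) v_1 = (0, 0, 0)ᵀ = 0. ✓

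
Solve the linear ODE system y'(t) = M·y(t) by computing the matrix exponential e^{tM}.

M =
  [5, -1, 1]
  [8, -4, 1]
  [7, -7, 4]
e^{tM} =
  [t*exp(4*t) + exp(4*t), -t*exp(4*t), t*exp(4*t)]
  [t*exp(4*t) + exp(4*t) - exp(-3*t), -t*exp(4*t) + exp(-3*t), t*exp(4*t)]
  [exp(4*t) - exp(-3*t), -exp(4*t) + exp(-3*t), exp(4*t)]

Strategy: write M = P · J · P⁻¹ where J is a Jordan canonical form, so e^{tM} = P · e^{tJ} · P⁻¹, and e^{tJ} can be computed block-by-block.

M has Jordan form
J =
  [-3, 0, 0]
  [ 0, 4, 1]
  [ 0, 0, 4]
(up to reordering of blocks).

Per-block formulas:
  For a 1×1 block at λ = -3: exp(t · [-3]) = [e^(-3t)].
  For a 2×2 Jordan block J_2(4): exp(t · J_2(4)) = e^(4t)·(I + t·N), where N is the 2×2 nilpotent shift.

After assembling e^{tJ} and conjugating by P, we get:

e^{tM} =
  [t*exp(4*t) + exp(4*t), -t*exp(4*t), t*exp(4*t)]
  [t*exp(4*t) + exp(4*t) - exp(-3*t), -t*exp(4*t) + exp(-3*t), t*exp(4*t)]
  [exp(4*t) - exp(-3*t), -exp(4*t) + exp(-3*t), exp(4*t)]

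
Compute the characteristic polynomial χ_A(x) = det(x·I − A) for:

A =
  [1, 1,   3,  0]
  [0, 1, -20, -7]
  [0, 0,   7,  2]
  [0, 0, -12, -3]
x^4 - 6*x^3 + 12*x^2 - 10*x + 3

Expanding det(x·I − A) (e.g. by cofactor expansion or by noting that A is similar to its Jordan form J, which has the same characteristic polynomial as A) gives
  χ_A(x) = x^4 - 6*x^3 + 12*x^2 - 10*x + 3
which factors as (x - 3)*(x - 1)^3. The eigenvalues (with algebraic multiplicities) are λ = 1 with multiplicity 3, λ = 3 with multiplicity 1.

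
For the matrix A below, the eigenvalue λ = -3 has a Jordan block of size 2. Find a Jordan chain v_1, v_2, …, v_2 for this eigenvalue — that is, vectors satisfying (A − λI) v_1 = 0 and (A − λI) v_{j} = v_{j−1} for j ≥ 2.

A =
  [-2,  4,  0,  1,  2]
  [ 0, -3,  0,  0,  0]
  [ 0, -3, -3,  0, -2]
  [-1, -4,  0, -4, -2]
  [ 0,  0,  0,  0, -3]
A Jordan chain for λ = -3 of length 2:
v_1 = (1, 0, 0, -1, 0)ᵀ
v_2 = (1, 0, 0, 0, 0)ᵀ

Let N = A − (-3)·I. We want v_2 with N^2 v_2 = 0 but N^1 v_2 ≠ 0; then v_{j-1} := N · v_j for j = 2, …, 2.

Pick v_2 = (1, 0, 0, 0, 0)ᵀ.
Then v_1 = N · v_2 = (1, 0, 0, -1, 0)ᵀ.

Sanity check: (A − (-3)·I) v_1 = (0, 0, 0, 0, 0)ᵀ = 0. ✓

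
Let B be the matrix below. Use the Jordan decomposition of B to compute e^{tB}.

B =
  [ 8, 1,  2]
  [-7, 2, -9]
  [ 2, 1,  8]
e^{tB} =
  [t^2*exp(6*t)/2 + 2*t*exp(6*t) + exp(6*t), t*exp(6*t), -t^2*exp(6*t)/2 + 2*t*exp(6*t)]
  [-2*t^2*exp(6*t) - 7*t*exp(6*t), -4*t*exp(6*t) + exp(6*t), 2*t^2*exp(6*t) - 9*t*exp(6*t)]
  [t^2*exp(6*t)/2 + 2*t*exp(6*t), t*exp(6*t), -t^2*exp(6*t)/2 + 2*t*exp(6*t) + exp(6*t)]

Strategy: write B = P · J · P⁻¹ where J is a Jordan canonical form, so e^{tB} = P · e^{tJ} · P⁻¹, and e^{tJ} can be computed block-by-block.

B has Jordan form
J =
  [6, 1, 0]
  [0, 6, 1]
  [0, 0, 6]
(up to reordering of blocks).

Per-block formulas:
  For a 3×3 Jordan block J_3(6): exp(t · J_3(6)) = e^(6t)·(I + t·N + (t^2/2)·N^2), where N is the 3×3 nilpotent shift.

After assembling e^{tJ} and conjugating by P, we get:

e^{tB} =
  [t^2*exp(6*t)/2 + 2*t*exp(6*t) + exp(6*t), t*exp(6*t), -t^2*exp(6*t)/2 + 2*t*exp(6*t)]
  [-2*t^2*exp(6*t) - 7*t*exp(6*t), -4*t*exp(6*t) + exp(6*t), 2*t^2*exp(6*t) - 9*t*exp(6*t)]
  [t^2*exp(6*t)/2 + 2*t*exp(6*t), t*exp(6*t), -t^2*exp(6*t)/2 + 2*t*exp(6*t) + exp(6*t)]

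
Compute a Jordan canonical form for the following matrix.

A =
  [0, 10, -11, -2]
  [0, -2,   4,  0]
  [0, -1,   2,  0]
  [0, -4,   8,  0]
J_3(0) ⊕ J_1(0)

The characteristic polynomial is
  det(x·I − A) = x^4

Eigenvalues and multiplicities (the geometric multiplicity of λ is n − rank(A − λI), which equals the number of Jordan blocks for λ):
  λ = 0: algebraic multiplicity = 4, geometric multiplicity = 2

Determining the block sizes for each eigenvalue:
  λ = 0: with am = 4 and gm = 2, the partition is not yet determined (e.g. several partitions of 4 into 2 parts exist). Let N = A − (0)·I. Computing rank(N^1) = 2, rank(N^2) = 1, rank(N^3) = 0; the number of blocks of size ≥ j is rank(N^{j−1}) − rank(N^j), giving [2, 1, 1]. So we have 1 block(s) of size 3, 1 block(s) of size 1 → block sizes [3, 1]

Assembling the blocks gives a Jordan form
J =
  [0, 1, 0, 0]
  [0, 0, 1, 0]
  [0, 0, 0, 0]
  [0, 0, 0, 0]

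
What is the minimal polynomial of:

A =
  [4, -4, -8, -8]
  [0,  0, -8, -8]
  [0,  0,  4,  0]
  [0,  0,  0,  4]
x^2 - 4*x

The characteristic polynomial is χ_A(x) = x*(x - 4)^3, so the eigenvalues are known. The minimal polynomial is
  m_A(x) = Π_λ (x − λ)^{k_λ}
where k_λ is the size of the *largest* Jordan block for λ (equivalently, the smallest k with (A − λI)^k v = 0 for every generalised eigenvector v of λ).

  λ = 0: largest Jordan block has size 1, contributing (x − 0)
  λ = 4: largest Jordan block has size 1, contributing (x − 4)

So m_A(x) = x*(x - 4) = x^2 - 4*x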